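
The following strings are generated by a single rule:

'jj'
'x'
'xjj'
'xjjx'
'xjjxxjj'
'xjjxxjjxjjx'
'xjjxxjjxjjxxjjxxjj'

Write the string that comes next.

From term 3 onward, concatenate the last term with the second-to-last: x·jj = xjj, xjj·x = xjjx, …
So term 8 is xjjxxjjxjjxxjjxxjj·xjjxxjjxjjx.

xjjxxjjxjjxxjjxxjjxjjxxjjxjjx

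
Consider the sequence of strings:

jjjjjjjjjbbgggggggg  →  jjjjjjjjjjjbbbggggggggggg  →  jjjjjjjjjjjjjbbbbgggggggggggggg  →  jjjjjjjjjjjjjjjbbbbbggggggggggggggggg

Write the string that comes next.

jjjjjjjjjjjjjjjjjbbbbbbgggggggggggggggggggg

The n-th term is 2n+3 j's then n-1 b's then 3n-1 g's, where the shown terms are n = 3, 4, 5, 6.
For the next term, n = 7, so the run lengths are 17, 6, 20.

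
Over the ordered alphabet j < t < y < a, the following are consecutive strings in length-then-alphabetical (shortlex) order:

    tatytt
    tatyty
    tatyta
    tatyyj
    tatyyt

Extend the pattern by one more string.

tatyyy

Treat tatyyt as a base-4 numeral over the given alphabet and add one, carrying through any trailing a's.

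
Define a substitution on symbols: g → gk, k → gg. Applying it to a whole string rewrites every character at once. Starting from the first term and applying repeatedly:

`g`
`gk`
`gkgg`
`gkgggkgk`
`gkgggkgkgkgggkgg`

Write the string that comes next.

φ(gkgggkgkgkgggkgg) expands symbol-by-symbol to gk gg gk gk gk gg gk gg gk gg gk gk gk gg gk gk; joining the 16 pieces gives the next term.

gkgggkgkgkgggkgggkgggkgkgkgggkgk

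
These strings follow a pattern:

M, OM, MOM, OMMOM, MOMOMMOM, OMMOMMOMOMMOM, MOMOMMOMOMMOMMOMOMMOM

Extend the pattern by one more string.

OMMOMMOMOMMOMMOMOMMOMOMMOMMOMOMMOM

Each term (from the third on) is the two preceding terms concatenated in order: term 3 = M·OM = MOM.
So term 8 is OMMOMMOMOMMOM·MOMOMMOMOMMOMMOMOMMOM.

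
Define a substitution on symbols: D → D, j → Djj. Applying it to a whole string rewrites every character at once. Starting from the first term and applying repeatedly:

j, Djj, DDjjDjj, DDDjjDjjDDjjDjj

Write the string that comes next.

Applying the rule to each of the 15 symbols of DDDjjDjjDDjjDjj gives the pieces D D D Djj Djj D Djj Djj D D Djj Djj D Djj Djj, which concatenate to the answer.

DDDDjjDjjDDjjDjjDDDjjDjjDDjjDjj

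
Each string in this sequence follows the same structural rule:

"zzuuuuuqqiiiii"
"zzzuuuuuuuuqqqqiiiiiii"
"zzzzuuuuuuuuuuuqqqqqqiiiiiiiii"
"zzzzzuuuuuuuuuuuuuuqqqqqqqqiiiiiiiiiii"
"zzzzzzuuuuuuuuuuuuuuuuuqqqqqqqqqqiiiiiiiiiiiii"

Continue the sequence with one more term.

Reading off run lengths: z runs 2, 3, 4, 5, 6; u runs 5, 8, 11, 14, 17; q runs 2, 4, 6, 8, 10; i runs 5, 7, 9, 11, 13 — each is linear in n (n = 1, 2, …).
At n = 6 the blocks have lengths 7, 20, 12, 15.

zzzzzzzuuuuuuuuuuuuuuuuuuuuqqqqqqqqqqqqiiiiiiiiiiiiiii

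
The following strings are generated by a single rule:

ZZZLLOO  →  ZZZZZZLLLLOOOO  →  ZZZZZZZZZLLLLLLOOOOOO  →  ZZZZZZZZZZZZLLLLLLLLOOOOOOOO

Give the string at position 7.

ZZZZZZZZZZZZZZZZZZZZZLLLLLLLLLLLLLLOOOOOOOOOOOOOO

The n-th term is 3n Z's then 2n L's then 2n O's (n = 1, 2, …).
For term 7, n = 7, so the run lengths are 21, 14, 14.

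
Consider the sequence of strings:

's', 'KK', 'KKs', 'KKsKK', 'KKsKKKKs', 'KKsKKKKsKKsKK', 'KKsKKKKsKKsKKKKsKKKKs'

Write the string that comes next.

KKsKKKKsKKsKKKKsKKKKsKKsKKKKsKKsKK

This is a Fibonacci-style word recurrence s(k) = s(k−1)·s(k−2): e.g. KK·s = KKs.
Continuing: KKsKKKKsKKsKKKKsKKKKs · KKsKKKKsKKsKK gives term 8.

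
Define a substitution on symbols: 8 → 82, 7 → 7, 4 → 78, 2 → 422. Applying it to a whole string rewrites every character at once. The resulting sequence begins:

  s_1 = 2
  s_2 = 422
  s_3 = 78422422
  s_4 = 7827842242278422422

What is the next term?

Rewriting the 19 symbols of 7827842242278422422 one by one yields 7 82 422 7 82 78 422 422 78 422 422 7 82 78 422 422 78 422 422; concatenated:

78242278278422422784224227827842242278422422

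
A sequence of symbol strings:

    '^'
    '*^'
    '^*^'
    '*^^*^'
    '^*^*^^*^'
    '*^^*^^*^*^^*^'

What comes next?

From term 3 onward, concatenate the second-to-last term with the last: ^·*^ = ^*^, *^·^*^ = *^^*^, …
Continuing: ^*^*^^*^ · *^^*^^*^*^^*^ gives term 7.

^*^*^^*^*^^*^^*^*^^*^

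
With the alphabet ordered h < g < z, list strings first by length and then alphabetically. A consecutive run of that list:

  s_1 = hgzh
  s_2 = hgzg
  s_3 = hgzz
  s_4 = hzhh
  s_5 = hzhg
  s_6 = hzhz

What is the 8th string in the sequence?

hzgg

Stepping forward 2 times from hzhz: hzhz → hzgh, then the target.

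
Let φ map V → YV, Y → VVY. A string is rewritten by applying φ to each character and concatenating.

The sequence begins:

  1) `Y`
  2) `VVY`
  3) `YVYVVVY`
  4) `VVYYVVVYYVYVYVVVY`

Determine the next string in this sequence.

Rewriting the 17 symbols of VVYYVVVYYVYVYVVVY one by one yields YV YV VVY VVY YV YV YV VVY VVY YV VVY YV VVY YV YV YV VVY; concatenated:

YVYVVVYVVYYVYVYVVVYVVYYVVVYYVVVYYVYVYVVVY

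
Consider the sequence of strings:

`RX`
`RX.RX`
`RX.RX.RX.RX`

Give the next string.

Every step duplicates the string with '.' between the halves.
Doubling RX.RX.RX.RX with '.' between the halves:

RX.RX.RX.RX.RX.RX.RX.RX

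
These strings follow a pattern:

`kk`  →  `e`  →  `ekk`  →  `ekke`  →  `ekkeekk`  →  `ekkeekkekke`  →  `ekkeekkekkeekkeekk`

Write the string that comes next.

ekkeekkekkeekkeekkekkeekkekke

This is a Fibonacci-style word recurrence s(k) = s(k−1)·s(k−2): e.g. e·kk = ekk.
Continuing: ekkeekkekkeekkeekk · ekkeekkekke gives term 8.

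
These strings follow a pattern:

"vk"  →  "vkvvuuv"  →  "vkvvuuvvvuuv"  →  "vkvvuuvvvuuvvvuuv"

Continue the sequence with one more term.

Each term is the previous one with vvuuv appended.
Applying this once more to vkvvuuvvvuuvvvuuv:

vkvvuuvvvuuvvvuuvvvuuv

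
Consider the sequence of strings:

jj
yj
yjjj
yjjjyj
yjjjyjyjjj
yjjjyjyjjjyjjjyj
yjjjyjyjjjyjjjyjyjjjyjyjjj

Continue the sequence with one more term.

From term 3 onward, concatenate the last term with the second-to-last: yj·jj = yjjj, yjjj·yj = yjjjyj, …
So term 8 is yjjjyjyjjjyjjjyjyjjjyjyjjj·yjjjyjyjjjyjjjyj.

yjjjyjyjjjyjjjyjyjjjyjyjjjyjjjyjyjjjyjjjyj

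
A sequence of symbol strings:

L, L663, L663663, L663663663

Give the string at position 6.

Every step adds 663 to the end: s(k+1) = s(k)·663.
From L663663663, 2 further steps: L663663663 → L663663663663 → (answer).

L663663663663663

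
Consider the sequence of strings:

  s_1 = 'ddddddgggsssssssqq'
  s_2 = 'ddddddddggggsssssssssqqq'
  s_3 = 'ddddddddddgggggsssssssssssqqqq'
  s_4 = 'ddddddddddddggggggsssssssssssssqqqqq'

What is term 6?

Each string has the form d^{2n} g^{n} s^{2n+1} q^{n-1}, where the shown terms are n = 3, 4, 5, 6.
Setting n = 8 gives 16, 8, 17, 7 characters in each block.

ddddddddddddddddggggggggsssssssssssssssssqqqqqqq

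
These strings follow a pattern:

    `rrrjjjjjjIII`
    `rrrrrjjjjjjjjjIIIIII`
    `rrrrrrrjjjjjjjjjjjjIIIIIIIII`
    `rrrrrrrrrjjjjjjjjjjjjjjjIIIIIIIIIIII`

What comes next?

Reading off run lengths: r runs 3, 5, 7, 9; j runs 6, 9, 12, 15; I runs 3, 6, 9, 12 — each is linear in n (n = 1, 2, …).
Setting n = 5 gives 11, 18, 15 characters in each block.

rrrrrrrrrrrjjjjjjjjjjjjjjjjjjIIIIIIIIIIIIIII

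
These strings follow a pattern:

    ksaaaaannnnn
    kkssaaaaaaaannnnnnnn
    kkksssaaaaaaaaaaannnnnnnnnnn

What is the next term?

The n-th term is n-1 k's then n-1 s's then 3n-1 a's then 3n-1 n's, where the shown terms are n = 2, 3, 4.
At n = 5 the blocks have lengths 4, 4, 14, 14.

kkkkssssaaaaaaaaaaaaaannnnnnnnnnnnnn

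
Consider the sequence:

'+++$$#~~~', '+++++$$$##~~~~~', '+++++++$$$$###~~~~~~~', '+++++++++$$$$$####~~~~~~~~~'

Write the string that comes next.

Term n consists of 2n+1 +'s, followed by n+1 $'s, followed by n #'s, followed by 2n+1 ~'s (n = 1, 2, …).
For the next term, n = 5, so the run lengths are 11, 6, 5, 11.

+++++++++++$$$$$$#####~~~~~~~~~~~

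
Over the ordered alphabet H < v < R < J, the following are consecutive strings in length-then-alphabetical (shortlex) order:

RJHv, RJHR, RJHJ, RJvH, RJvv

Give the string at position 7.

RJvJ

Continuing the enumeration 2 steps past RJvv: RJvv → RJvR → (answer).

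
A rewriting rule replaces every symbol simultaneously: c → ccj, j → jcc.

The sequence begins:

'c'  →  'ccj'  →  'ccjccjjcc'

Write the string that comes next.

ccjccjjccccjccjjccjccccjccj

Apply φ to ccjccjjcc symbol by symbol: c→ccj, c→ccj, j→jcc, c→ccj, c→ccj, j→jcc, j→jcc, c→ccj, c→ccj; joined: ccj ccj jcc ccj ccj jcc jcc ccj ccj.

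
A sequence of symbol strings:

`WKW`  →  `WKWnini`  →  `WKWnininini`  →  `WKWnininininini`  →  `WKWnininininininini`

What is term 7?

The strings grow by a fixed suffix nini each time.
From WKWnininininininini, 2 further steps: WKWnininininininini → WKWnininininininininini → (answer).

WKWnininininininininininini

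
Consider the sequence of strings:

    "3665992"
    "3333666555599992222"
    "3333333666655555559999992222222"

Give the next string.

3333333333666665555555555999999992222222222

The n-th term is 3n-2 3's then n+1 6's then 3n-2 5's then 2n 9's then 3n-2 2's (n = 1, 2, …).
At n = 4 the blocks have lengths 10, 5, 10, 8, 10.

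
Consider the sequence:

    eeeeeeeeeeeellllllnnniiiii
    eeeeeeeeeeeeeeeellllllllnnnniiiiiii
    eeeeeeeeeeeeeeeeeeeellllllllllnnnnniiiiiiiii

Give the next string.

eeeeeeeeeeeeeeeeeeeeeeeellllllllllllnnnnnniiiiiiiiiii

Reading off run lengths: e runs 12, 16, 20; l runs 6, 8, 10; n runs 3, 4, 5; i runs 5, 7, 9 — each is linear in n, where the shown terms are n = 3, 4, 5.
At n = 6 the blocks have lengths 24, 12, 6, 11.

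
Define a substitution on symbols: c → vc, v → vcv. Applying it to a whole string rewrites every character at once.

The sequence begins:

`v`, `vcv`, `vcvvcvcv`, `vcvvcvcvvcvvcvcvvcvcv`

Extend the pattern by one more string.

vcvvcvcvvcvvcvcvvcvcvvcvvcvcvvcvvcvcvvcvcvvcvvcvcvvcvcv

Applying the rule to each of the 21 symbols of vcvvcvcvvcvvcvcvvcvcv gives the pieces vcv vc vcv vcv vc vcv vc vcv vcv vc vcv vcv vc vcv vc vcv vcv vc vcv vc vcv, which concatenate to the answer.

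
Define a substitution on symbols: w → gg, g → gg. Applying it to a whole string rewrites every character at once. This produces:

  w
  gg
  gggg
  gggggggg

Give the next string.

gggggggggggggggg

Apply φ to gggggggg symbol by symbol: g→gg, g→gg, g→gg, g→gg, g→gg, g→gg, g→gg, g→gg; joined: gg gg gg gg gg gg gg gg.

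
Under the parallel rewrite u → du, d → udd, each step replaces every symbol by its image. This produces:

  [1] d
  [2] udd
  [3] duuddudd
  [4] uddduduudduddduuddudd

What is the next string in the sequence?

duuddudduddduuddduduudduddduuddudduddduduudduddduuddudd

φ(uddduduudduddduuddudd) expands symbol-by-symbol to du udd udd udd du udd du du udd udd du udd udd udd du du udd udd du udd udd; joining the 21 pieces gives the next term.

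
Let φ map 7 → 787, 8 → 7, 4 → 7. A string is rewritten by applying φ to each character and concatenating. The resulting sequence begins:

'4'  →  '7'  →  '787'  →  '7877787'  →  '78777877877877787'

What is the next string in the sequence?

Replace each of the 17 characters of 78777877877877787 in place — 787 7 787 787 787 7 787 787 7 787 787 7 787 787 787 7 787 — and concatenate.

78777877877877787787778778777877877877787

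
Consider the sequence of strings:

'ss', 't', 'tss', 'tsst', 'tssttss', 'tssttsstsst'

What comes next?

This is a Fibonacci-style word recurrence s(k) = s(k−1)·s(k−2): e.g. t·ss = tss.
The next term joins tssttsstsst and tssttss.

tssttsstssttssttss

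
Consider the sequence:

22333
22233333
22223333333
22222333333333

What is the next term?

22222233333333333

Reading off run lengths: 2 runs 2, 3, 4, 5; 3 runs 3, 5, 7, 9 — each is linear in n, where the shown terms are n = 2, 3, 4, 5.
Setting n = 6 gives 6, 11 characters in each block.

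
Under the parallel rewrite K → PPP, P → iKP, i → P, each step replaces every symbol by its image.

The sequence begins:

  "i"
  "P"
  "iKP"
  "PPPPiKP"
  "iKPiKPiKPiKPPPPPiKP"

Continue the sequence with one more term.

Applying the rule to each of the 19 symbols of iKPiKPiKPiKPPPPPiKP gives the pieces P PPP iKP P PPP iKP P PPP iKP P PPP iKP iKP iKP iKP iKP P PPP iKP, which concatenate to the answer.

PPPPiKPPPPPiKPPPPPiKPPPPPiKPiKPiKPiKPiKPPPPPiKP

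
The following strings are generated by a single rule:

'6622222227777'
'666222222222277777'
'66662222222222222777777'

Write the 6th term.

66666662222222222222222222222777777777

Each string has the form 6^{n} 2^{3n+1} 7^{n+2}, where the shown terms are n = 2, 3, 4.
Setting n = 7 gives 7, 22, 9 characters in each block.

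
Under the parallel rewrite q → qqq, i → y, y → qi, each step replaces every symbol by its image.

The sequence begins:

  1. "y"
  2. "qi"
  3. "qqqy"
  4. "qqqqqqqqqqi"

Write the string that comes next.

qqqqqqqqqqqqqqqqqqqqqqqqqqqqqqy

Apply φ to qqqqqqqqqqi symbol by symbol: q→qqq, q→qqq, q→qqq, q→qqq, q→qqq, q→qqq, q→qqq, q→qqq, q→qqq, q→qqq, i→y; joined: qqq qqq qqq qqq qqq qqq qqq qqq qqq qqq y.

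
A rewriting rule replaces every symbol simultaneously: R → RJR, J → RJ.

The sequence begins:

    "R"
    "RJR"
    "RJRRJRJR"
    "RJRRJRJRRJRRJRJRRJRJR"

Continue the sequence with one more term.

Replace each of the 21 characters of RJRRJRJRRJRRJRJRRJRJR in place — RJR RJ RJR RJR RJ RJR RJ RJR RJR RJ RJR RJR RJ RJR RJ RJR RJR RJ RJR RJ RJR — and concatenate.

RJRRJRJRRJRRJRJRRJRJRRJRRJRJRRJRRJRJRRJRJRRJRRJRJRRJRJR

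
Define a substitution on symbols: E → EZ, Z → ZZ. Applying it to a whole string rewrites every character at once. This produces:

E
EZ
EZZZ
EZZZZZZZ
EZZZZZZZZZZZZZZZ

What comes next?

Applying the rule to each of the 16 symbols of EZZZZZZZZZZZZZZZ gives the pieces EZ ZZ ZZ ZZ ZZ ZZ ZZ ZZ ZZ ZZ ZZ ZZ ZZ ZZ ZZ ZZ, which concatenate to the answer.

EZZZZZZZZZZZZZZZZZZZZZZZZZZZZZZZ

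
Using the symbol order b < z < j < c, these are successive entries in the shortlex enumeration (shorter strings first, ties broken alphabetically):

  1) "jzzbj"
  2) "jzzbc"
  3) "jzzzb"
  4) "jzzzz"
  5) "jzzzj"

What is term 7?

Continuing the enumeration 2 steps past jzzzj: jzzzj → jzzzc → (answer).

jzzjb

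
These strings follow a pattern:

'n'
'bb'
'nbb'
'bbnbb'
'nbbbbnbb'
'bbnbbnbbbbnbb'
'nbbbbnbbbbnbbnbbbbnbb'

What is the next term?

bbnbbnbbbbnbbnbbbbnbbbbnbbnbbbbnbb

Each term (from the third on) is the two preceding terms concatenated in order: term 3 = n·bb = nbb.
The next term joins bbnbbnbbbbnbb and nbbbbnbbbbnbbnbbbbnbb.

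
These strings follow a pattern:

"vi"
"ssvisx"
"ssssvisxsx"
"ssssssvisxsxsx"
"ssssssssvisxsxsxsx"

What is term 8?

Each term wraps the previous one in ss on the left and sx on the right.
From ssssssssvisxsxsxsx, 3 further steps: ssssssssvisxsxsxsx → ssssssssssvisxsxsxsxsx → ssssssssssssvisxsxsxsxsxsx → (answer).

ssssssssssssssvisxsxsxsxsxsxsx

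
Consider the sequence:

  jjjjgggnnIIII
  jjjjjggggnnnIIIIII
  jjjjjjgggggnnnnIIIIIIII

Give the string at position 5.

The n-th term is n+2 j's then n+1 g's then n n's then 2n I's, where the shown terms are n = 2, 3, 4.
At n = 6 the blocks have lengths 8, 7, 6, 12.

jjjjjjjjgggggggnnnnnnIIIIIIIIIIII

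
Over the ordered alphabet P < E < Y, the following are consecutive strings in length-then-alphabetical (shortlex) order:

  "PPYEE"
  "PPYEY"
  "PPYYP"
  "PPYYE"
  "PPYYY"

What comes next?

Treat PPYYY as a base-3 numeral over the given alphabet and add one, carrying through any trailing Y's.

PEPPP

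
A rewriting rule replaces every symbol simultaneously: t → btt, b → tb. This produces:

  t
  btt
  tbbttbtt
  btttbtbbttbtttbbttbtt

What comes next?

Rewriting the 21 symbols of btttbtbbttbtttbbttbtt one by one yields tb btt btt btt tb btt tb tb btt btt tb btt btt btt tb tb btt btt tb btt btt; concatenated:

tbbttbttbtttbbtttbtbbttbtttbbttbttbtttbtbbttbtttbbttbtt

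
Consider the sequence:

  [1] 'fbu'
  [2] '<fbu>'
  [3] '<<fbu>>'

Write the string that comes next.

Each term wraps the previous one in < on the left and > on the right.
One more step from <<fbu>> gives the answer.

<<<fbu>>>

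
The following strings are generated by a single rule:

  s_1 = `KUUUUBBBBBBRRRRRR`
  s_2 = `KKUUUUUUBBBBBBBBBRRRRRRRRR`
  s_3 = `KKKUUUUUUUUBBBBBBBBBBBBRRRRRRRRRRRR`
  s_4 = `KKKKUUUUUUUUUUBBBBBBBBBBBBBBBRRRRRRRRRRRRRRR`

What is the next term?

KKKKKUUUUUUUUUUUUBBBBBBBBBBBBBBBBBBRRRRRRRRRRRRRRRRRR

Term n consists of n-1 K's, followed by 2n U's, followed by 3n B's, followed by 3n R's, where the shown terms are n = 2, 3, 4, 5.
Setting n = 6 gives 5, 12, 18, 18 characters in each block.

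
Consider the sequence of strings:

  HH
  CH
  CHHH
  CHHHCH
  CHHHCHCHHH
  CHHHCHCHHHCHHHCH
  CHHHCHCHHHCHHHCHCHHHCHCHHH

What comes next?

CHHHCHCHHHCHHHCHCHHHCHCHHHCHHHCHCHHHCHHHCH

Each term (from the third on) is the previous term followed by the one before it: term 3 = CH·HH = CHHH.
The next term joins CHHHCHCHHHCHHHCHCHHHCHCHHH and CHHHCHCHHHCHHHCH.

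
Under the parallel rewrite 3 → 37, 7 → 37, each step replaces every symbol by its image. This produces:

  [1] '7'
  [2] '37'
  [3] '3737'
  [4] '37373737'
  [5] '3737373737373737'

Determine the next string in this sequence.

φ(3737373737373737) expands symbol-by-symbol to 37 37 37 37 37 37 37 37 37 37 37 37 37 37 37 37; joining the 16 pieces gives the next term.

37373737373737373737373737373737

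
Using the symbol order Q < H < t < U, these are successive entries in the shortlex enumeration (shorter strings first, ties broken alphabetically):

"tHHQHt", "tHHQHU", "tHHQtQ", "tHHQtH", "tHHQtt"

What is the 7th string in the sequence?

Stepping forward 2 times from tHHQtt: tHHQtt → tHHQtU, then the target.

tHHQUQ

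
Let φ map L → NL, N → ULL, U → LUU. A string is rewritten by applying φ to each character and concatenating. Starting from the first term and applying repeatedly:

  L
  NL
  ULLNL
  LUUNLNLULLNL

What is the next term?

Rewriting each symbol of LUUNLNLULLNL: L→NL, U→LUU, U→LUU, N→ULL, L→NL, N→ULL, L→NL, U→LUU, L→NL, L→NL, N→ULL, L→NL, which concatenates to NL LUU LUU ULL NL ULL NL LUU NL NL ULL NL.

NLLUULUUULLNLULLNLLUUNLNLULLNL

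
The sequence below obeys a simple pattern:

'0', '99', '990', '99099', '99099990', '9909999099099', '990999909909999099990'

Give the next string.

Each term (from the third on) is the previous term followed by the one before it: term 3 = 99·0 = 990.
Continuing: 990999909909999099990 · 9909999099099 gives term 8.

9909999099099990999909909999099099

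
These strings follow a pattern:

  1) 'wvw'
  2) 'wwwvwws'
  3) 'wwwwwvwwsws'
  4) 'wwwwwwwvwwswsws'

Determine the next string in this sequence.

Each term wraps the previous one in ww on the left and ws on the right.
One more step from wwwwwwwvwwswsws gives the answer.

wwwwwwwwwvwwswswsws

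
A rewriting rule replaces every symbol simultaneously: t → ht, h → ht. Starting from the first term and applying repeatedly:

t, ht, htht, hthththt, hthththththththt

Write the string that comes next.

hthththththththththththththththt

φ(hthththththththt) expands symbol-by-symbol to ht ht ht ht ht ht ht ht ht ht ht ht ht ht ht ht; joining the 16 pieces gives the next term.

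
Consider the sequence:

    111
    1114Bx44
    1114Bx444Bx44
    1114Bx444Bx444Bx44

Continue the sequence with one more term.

The strings grow by a fixed suffix 4Bx44 each time.
Applying this once more to 1114Bx444Bx444Bx44:

1114Bx444Bx444Bx444Bx44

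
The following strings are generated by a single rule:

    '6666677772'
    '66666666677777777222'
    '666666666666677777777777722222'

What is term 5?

Reading off run lengths: 6 runs 5, 9, 13; 7 runs 4, 8, 12; 2 runs 1, 3, 5 — each is linear in n (n = 1, 2, …).
At n = 5 the blocks have lengths 21, 20, 9.

66666666666666666666677777777777777777777222222222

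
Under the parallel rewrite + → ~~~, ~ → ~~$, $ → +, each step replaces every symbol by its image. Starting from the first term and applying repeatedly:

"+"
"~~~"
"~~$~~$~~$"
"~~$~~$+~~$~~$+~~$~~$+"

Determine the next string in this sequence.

Applying the rule to each of the 21 symbols of ~~$~~$+~~$~~$+~~$~~$+ gives the pieces ~~$ ~~$ + ~~$ ~~$ + ~~~ ~~$ ~~$ + ~~$ ~~$ + ~~~ ~~$ ~~$ + ~~$ ~~$ + ~~~, which concatenate to the answer.

~~$~~$+~~$~~$+~~~~~$~~$+~~$~~$+~~~~~$~~$+~~$~~$+~~~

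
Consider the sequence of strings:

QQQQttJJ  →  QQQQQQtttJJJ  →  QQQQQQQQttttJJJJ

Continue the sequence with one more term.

QQQQQQQQQQtttttJJJJJ

Each string has the form Q^{2n} t^{n} J^{n}, where the shown terms are n = 2, 3, 4.
At n = 5 the blocks have lengths 10, 5, 5.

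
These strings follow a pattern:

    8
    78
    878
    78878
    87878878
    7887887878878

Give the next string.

This is a Fibonacci-style word recurrence s(k) = s(k−2)·s(k−1): e.g. 8·78 = 878.
Continuing: 87878878 · 7887887878878 gives term 7.

878788787887887878878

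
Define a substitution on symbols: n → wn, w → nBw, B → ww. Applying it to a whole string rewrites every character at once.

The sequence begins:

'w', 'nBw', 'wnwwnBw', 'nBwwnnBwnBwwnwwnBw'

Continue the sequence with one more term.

wnwwnBwnBwwnwnwwnBwwnwwnBwnBwwnnBwnBwwnwwnBw

φ(nBwwnnBwnBwwnwwnBw) expands symbol-by-symbol to wn ww nBw nBw wn wn ww nBw wn ww nBw nBw wn nBw nBw wn ww nBw; joining the 18 pieces gives the next term.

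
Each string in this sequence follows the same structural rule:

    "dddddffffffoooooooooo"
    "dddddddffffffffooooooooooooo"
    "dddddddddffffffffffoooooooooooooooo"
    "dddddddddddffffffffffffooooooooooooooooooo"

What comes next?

dddddddddddddffffffffffffffoooooooooooooooooooooo

The n-th term is 2n-1 d's then 2n f's then 3n+1 o's, where the shown terms are n = 3, 4, 5, 6.
Setting n = 7 gives 13, 14, 22 characters in each block.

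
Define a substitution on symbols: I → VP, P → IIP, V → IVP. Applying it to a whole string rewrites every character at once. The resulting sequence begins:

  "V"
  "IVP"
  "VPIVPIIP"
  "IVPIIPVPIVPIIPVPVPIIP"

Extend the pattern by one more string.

Applying the rule to each of the 21 symbols of IVPIIPVPIVPIIPVPVPIIP gives the pieces VP IVP IIP VP VP IIP IVP IIP VP IVP IIP VP VP IIP IVP IIP IVP IIP VP VP IIP, which concatenate to the answer.

VPIVPIIPVPVPIIPIVPIIPVPIVPIIPVPVPIIPIVPIIPIVPIIPVPVPIIP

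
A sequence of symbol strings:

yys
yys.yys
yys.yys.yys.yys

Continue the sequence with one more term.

Every step duplicates the string with '.' between the halves.
So the next term is two copies of yys.yys.yys.yys with '.' between the halves.

yys.yys.yys.yys.yys.yys.yys.yys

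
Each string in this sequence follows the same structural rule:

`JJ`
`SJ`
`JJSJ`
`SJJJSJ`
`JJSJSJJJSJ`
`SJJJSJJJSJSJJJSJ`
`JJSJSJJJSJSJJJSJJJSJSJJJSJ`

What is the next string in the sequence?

SJJJSJJJSJSJJJSJJJSJSJJJSJSJJJSJJJSJSJJJSJ

This is a Fibonacci-style word recurrence s(k) = s(k−2)·s(k−1): e.g. JJ·SJ = JJSJ.
So term 8 is SJJJSJJJSJSJJJSJ·JJSJSJJJSJSJJJSJJJSJSJJJSJ.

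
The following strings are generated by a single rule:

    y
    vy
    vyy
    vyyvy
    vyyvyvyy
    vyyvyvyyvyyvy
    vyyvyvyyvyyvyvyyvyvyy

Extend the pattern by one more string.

This is a Fibonacci-style word recurrence s(k) = s(k−1)·s(k−2): e.g. vy·y = vyy.
So term 8 is vyyvyvyyvyyvyvyyvyvyy·vyyvyvyyvyyvy.

vyyvyvyyvyyvyvyyvyvyyvyyvyvyyvyyvy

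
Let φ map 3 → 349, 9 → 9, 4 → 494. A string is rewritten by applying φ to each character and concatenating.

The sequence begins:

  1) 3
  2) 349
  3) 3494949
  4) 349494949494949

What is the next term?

3494949494949494949494949494949

Applying the rule to each of the 15 symbols of 349494949494949 gives the pieces 349 494 9 494 9 494 9 494 9 494 9 494 9 494 9, which concatenate to the answer.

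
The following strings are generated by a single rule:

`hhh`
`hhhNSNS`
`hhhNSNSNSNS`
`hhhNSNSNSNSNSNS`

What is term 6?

Each term is the previous one with NSNS appended.
From hhhNSNSNSNSNSNS, 2 further steps: hhhNSNSNSNSNSNS → hhhNSNSNSNSNSNSNSNS → (answer).

hhhNSNSNSNSNSNSNSNSNSNS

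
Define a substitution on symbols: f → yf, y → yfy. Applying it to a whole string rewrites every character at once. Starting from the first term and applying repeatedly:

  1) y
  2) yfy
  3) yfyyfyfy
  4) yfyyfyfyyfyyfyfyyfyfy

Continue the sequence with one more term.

φ(yfyyfyfyyfyyfyfyyfyfy) expands symbol-by-symbol to yfy yf yfy yfy yf yfy yf yfy yfy yf yfy yfy yf yfy yf yfy yfy yf yfy yf yfy; joining the 21 pieces gives the next term.

yfyyfyfyyfyyfyfyyfyfyyfyyfyfyyfyyfyfyyfyfyyfyyfyfyyfyfy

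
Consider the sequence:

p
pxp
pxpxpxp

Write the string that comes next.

Every step duplicates the string with 'x' between the halves.
So the next term is two copies of pxpxpxp with 'x' between the halves.

pxpxpxpxpxpxpxp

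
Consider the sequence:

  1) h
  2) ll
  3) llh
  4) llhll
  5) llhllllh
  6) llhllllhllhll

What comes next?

llhllllhllhllllhllllh

This is a Fibonacci-style word recurrence s(k) = s(k−1)·s(k−2): e.g. ll·h = llh.
So term 7 is llhllllhllhll·llhllllh.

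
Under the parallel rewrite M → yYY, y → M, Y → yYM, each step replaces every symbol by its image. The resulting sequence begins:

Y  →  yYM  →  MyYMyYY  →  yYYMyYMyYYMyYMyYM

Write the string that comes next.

MyYMyYMyYYMyYMyYYMyYMyYMyYYMyYMyYYMyYMyYY

φ(yYYMyYMyYYMyYMyYM) expands symbol-by-symbol to M yYM yYM yYY M yYM yYY M yYM yYM yYY M yYM yYY M yYM yYY; joining the 17 pieces gives the next term.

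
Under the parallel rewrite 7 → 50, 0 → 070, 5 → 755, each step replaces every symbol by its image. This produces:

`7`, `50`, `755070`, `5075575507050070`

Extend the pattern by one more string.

φ(5075575507050070) expands symbol-by-symbol to 755 070 50 755 755 50 755 755 070 50 070 755 070 070 50 070; joining the 16 pieces gives the next term.

75507050755755507557550705007075507007050070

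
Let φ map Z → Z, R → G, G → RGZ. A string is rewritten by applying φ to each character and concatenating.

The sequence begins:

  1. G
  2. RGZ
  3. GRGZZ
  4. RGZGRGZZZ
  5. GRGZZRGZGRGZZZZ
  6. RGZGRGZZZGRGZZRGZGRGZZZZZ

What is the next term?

Rewriting the 25 symbols of RGZGRGZZZGRGZZRGZGRGZZZZZ one by one yields G RGZ Z RGZ G RGZ Z Z Z RGZ G RGZ Z Z G RGZ Z RGZ G RGZ Z Z Z Z Z; concatenated:

GRGZZRGZGRGZZZZRGZGRGZZZGRGZZRGZGRGZZZZZZ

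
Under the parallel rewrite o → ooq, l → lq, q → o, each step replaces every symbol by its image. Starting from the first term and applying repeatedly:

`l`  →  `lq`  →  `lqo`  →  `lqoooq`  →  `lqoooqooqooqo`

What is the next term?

Replace each of the 13 characters of lqoooqooqooqo in place — lq o ooq ooq ooq o ooq ooq o ooq ooq o ooq — and concatenate.

lqoooqooqooqoooqooqoooqooqoooq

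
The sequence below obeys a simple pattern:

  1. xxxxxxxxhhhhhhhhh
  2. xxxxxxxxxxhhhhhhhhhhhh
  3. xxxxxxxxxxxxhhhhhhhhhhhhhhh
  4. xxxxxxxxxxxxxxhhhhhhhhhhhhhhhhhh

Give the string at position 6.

xxxxxxxxxxxxxxxxxxhhhhhhhhhhhhhhhhhhhhhhhh

The n-th term is 2n+2 x's then 3n h's, where the shown terms are n = 3, 4, 5, 6.
At n = 8 the blocks have lengths 18, 24.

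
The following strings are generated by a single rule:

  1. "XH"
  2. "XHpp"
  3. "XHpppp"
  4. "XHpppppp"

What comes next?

Each term is the previous one with pp appended.
One more step from XHpppppp gives the answer.

XHpppppppp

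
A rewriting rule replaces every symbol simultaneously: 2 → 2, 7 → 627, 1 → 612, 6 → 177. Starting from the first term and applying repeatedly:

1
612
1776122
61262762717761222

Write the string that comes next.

Applying the rule to each of the 17 symbols of 61262762717761222 gives the pieces 177 612 2 177 2 627 177 2 627 612 627 627 177 612 2 2 2, which concatenate to the answer.

177612217726271772627612627627177612222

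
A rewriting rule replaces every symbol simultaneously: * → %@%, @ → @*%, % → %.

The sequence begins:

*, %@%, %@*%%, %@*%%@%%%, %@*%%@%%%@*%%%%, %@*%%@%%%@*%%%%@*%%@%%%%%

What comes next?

%@*%%@%%%@*%%%%@*%%@%%%%%@*%%@%%%@*%%%%%%

φ(%@*%%@%%%@*%%%%@*%%@%%%%%) expands symbol-by-symbol to % @*% %@% % % @*% % % % @*% %@% % % % % @*% %@% % % @*% % % % % %; joining the 25 pieces gives the next term.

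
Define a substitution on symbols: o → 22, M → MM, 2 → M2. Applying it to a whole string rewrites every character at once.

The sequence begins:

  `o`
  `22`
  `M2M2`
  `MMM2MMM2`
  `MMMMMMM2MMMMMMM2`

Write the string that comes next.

φ(MMMMMMM2MMMMMMM2) expands symbol-by-symbol to MM MM MM MM MM MM MM M2 MM MM MM MM MM MM MM M2; joining the 16 pieces gives the next term.

MMMMMMMMMMMMMMM2MMMMMMMMMMMMMMM2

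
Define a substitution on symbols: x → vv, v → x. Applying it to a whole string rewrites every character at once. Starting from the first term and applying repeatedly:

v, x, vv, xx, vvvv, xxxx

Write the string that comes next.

Apply φ to xxxx symbol by symbol: x→vv, x→vv, x→vv, x→vv; joined: vv vv vv vv.

vvvvvvvv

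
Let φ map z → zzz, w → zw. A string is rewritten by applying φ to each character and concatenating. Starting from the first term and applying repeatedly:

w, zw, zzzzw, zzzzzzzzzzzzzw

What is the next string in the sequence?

Replace each of the 14 characters of zzzzzzzzzzzzzw in place — zzz zzz zzz zzz zzz zzz zzz zzz zzz zzz zzz zzz zzz zw — and concatenate.

zzzzzzzzzzzzzzzzzzzzzzzzzzzzzzzzzzzzzzzzw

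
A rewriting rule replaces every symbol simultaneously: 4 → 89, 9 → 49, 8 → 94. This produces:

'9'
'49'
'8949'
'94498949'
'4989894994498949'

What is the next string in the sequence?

Rewriting the 16 symbols of 4989894994498949 one by one yields 89 49 94 49 94 49 89 49 49 89 89 49 94 49 89 49; concatenated:

89499449944989494989894994498949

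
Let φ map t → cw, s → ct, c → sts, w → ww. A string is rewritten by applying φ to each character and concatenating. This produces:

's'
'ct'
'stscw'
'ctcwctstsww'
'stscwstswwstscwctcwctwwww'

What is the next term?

ctcwctstswwctcwctwwwwctcwctstswwstscwstswwstscwwwwwwwww

Replace each of the 25 characters of stscwstswwstscwctcwctwwww in place — ct cw ct sts ww ct cw ct ww ww ct cw ct sts ww sts cw sts ww sts cw ww ww ww ww — and concatenate.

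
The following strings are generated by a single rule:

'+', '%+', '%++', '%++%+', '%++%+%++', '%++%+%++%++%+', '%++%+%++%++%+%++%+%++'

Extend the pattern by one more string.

This is a Fibonacci-style word recurrence s(k) = s(k−1)·s(k−2): e.g. %+·+ = %++.
So term 8 is %++%+%++%++%+%++%+%++·%++%+%++%++%+.

%++%+%++%++%+%++%+%++%++%+%++%++%+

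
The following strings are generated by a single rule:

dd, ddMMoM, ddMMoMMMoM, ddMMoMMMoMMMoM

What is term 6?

ddMMoMMMoMMMoMMMoMMMoM

Each term is the previous one with MMoM appended.
From ddMMoMMMoMMMoM, 2 further steps: ddMMoMMMoMMMoM → ddMMoMMMoMMMoMMMoM → (answer).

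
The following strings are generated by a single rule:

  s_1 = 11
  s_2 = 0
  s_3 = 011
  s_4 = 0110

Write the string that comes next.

From term 3 onward, concatenate the last term with the second-to-last: 0·11 = 011, 011·0 = 0110, …
The next term joins 0110 and 011.

0110011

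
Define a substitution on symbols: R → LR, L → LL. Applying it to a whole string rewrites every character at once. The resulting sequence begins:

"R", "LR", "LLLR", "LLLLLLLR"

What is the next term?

LLLLLLLLLLLLLLLR

Expanding LLLLLLLR: L→LL, L→LL, L→LL, L→LL, L→LL, L→LL, L→LL, R→LR. Concatenated: LL LL LL LL LL LL LL LR.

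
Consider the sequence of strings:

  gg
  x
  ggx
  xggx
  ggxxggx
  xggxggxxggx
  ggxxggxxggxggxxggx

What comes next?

xggxggxxggxggxxggxxggxggxxggx

This is a Fibonacci-style word recurrence s(k) = s(k−2)·s(k−1): e.g. gg·x = ggx.
Continuing: xggxggxxggx · ggxxggxxggxggxxggx gives term 8.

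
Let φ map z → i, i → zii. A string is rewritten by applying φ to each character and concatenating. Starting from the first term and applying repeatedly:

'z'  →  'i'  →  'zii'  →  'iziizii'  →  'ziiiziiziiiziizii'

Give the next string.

Applying the rule to each of the 17 symbols of ziiiziiziiiziizii gives the pieces i zii zii zii i zii zii i zii zii zii i zii zii i zii zii, which concatenate to the answer.

iziiziiziiiziiziiiziiziiziiiziiziiiziizii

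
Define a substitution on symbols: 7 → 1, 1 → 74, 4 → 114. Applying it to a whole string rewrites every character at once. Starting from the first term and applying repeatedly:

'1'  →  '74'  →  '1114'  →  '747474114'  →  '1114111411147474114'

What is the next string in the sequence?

747474114747474114747474114111411147474114

Applying the rule to each of the 19 symbols of 1114111411147474114 gives the pieces 74 74 74 114 74 74 74 114 74 74 74 114 1 114 1 114 74 74 114, which concatenate to the answer.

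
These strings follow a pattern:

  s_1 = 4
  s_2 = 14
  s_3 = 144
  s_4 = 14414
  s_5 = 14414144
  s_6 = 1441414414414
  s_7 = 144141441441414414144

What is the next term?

From term 3 onward, concatenate the last term with the second-to-last: 14·4 = 144, 144·14 = 14414, …
Continuing: 144141441441414414144 · 1441414414414 gives term 8.

1441414414414144141441441414414414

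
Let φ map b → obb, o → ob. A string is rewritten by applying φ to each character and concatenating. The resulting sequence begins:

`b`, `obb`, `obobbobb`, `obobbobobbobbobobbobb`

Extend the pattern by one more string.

obobbobobbobbobobbobobbobbobobbobbobobbobobbobbobobbobb

Applying the rule to each of the 21 symbols of obobbobobbobbobobbobb gives the pieces ob obb ob obb obb ob obb ob obb obb ob obb obb ob obb ob obb obb ob obb obb, which concatenate to the answer.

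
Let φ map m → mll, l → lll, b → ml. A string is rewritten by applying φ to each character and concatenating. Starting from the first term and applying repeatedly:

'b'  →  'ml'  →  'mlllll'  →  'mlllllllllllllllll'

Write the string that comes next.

Applying the rule to each of the 18 symbols of mlllllllllllllllll gives the pieces mll lll lll lll lll lll lll lll lll lll lll lll lll lll lll lll lll lll, which concatenate to the answer.

mlllllllllllllllllllllllllllllllllllllllllllllllllllll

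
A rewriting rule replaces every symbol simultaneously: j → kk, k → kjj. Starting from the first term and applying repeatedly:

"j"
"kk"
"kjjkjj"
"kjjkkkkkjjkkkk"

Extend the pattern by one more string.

kjjkkkkkjjkjjkjjkjjkjjkkkkkjjkjjkjjkjj

Replace each of the 14 characters of kjjkkkkkjjkkkk in place — kjj kk kk kjj kjj kjj kjj kjj kk kk kjj kjj kjj kjj — and concatenate.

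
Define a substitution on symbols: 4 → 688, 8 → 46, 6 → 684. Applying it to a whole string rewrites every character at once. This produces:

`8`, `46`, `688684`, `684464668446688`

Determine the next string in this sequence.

Replace each of the 15 characters of 684464668446688 in place — 684 46 688 688 684 688 684 684 46 688 688 684 684 46 46 — and concatenate.

68446688688684688684684466886886846844646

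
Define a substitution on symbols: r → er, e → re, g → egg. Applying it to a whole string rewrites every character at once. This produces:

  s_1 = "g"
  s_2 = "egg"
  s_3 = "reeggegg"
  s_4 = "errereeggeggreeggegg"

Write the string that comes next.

reererreerrereeggeggreeggeggerrereeggeggreeggegg

Replace each of the 20 characters of errereeggeggreeggegg in place — re er er re er re re egg egg re egg egg er re re egg egg re egg egg — and concatenate.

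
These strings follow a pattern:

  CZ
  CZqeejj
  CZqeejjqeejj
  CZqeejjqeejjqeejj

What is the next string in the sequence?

The strings grow by a fixed suffix qeejj each time.
One more step from CZqeejjqeejjqeejj gives the answer.

CZqeejjqeejjqeejjqeejj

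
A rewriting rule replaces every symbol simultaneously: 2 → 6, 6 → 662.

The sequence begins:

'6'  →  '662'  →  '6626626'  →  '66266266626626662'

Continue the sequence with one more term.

Rewriting the 17 symbols of 66266266626626662 one by one yields 662 662 6 662 662 6 662 662 662 6 662 662 6 662 662 662 6; concatenated:

66266266626626662662662666266266626626626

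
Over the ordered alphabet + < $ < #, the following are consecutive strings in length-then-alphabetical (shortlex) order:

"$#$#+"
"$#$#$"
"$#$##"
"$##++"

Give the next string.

$##+$

Find the rightmost character of $##++ below #, bump it to the next letter, and reset everything to its right to +.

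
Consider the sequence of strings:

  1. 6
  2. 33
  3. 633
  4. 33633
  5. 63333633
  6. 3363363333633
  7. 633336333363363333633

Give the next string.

This is a Fibonacci-style word recurrence s(k) = s(k−2)·s(k−1): e.g. 6·33 = 633.
The next term joins 3363363333633 and 633336333363363333633.

3363363333633633336333363363333633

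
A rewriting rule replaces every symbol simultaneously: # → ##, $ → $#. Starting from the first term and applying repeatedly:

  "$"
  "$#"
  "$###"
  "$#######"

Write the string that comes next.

$###############

Apply φ to $####### symbol by symbol: $→$#, #→##, #→##, #→##, #→##, #→##, #→##, #→##; joined: $# ## ## ## ## ## ## ##.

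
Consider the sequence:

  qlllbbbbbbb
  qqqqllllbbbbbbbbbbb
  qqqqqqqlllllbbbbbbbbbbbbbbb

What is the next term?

qqqqqqqqqqllllllbbbbbbbbbbbbbbbbbbb

Each string has the form q^{3n-2} l^{n+2} b^{4n+3} (n = 1, 2, …).
Setting n = 4 gives 10, 6, 19 characters in each block.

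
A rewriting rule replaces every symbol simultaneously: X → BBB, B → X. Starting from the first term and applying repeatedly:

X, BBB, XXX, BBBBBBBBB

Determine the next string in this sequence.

XXXXXXXXX

Expanding BBBBBBBBB: B→X, B→X, B→X, B→X, B→X, B→X, B→X, B→X, B→X. Concatenated: X X X X X X X X X.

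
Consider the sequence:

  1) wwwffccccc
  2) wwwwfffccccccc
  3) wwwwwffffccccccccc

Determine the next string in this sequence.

wwwwwwfffffccccccccccc

Term n consists of n+1 w's, followed by n f's, followed by 2n+1 c's, where the shown terms are n = 2, 3, 4.
Setting n = 5 gives 6, 5, 11 characters in each block.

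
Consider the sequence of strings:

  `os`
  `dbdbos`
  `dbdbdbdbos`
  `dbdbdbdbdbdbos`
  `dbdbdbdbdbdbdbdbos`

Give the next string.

dbdbdbdbdbdbdbdbdbdbos

The strings grow by a fixed prefix dbdb each time.
One more step from dbdbdbdbdbdbdbdbos gives the answer.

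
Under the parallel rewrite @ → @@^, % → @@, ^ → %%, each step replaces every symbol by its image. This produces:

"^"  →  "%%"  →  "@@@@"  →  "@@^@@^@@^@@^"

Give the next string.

@@^@@^%%@@^@@^%%@@^@@^%%@@^@@^%%

Expanding @@^@@^@@^@@^: @→@@^, @→@@^, ^→%%, @→@@^, @→@@^, ^→%%, @→@@^, @→@@^, ^→%%, @→@@^, @→@@^, ^→%%. Concatenated: @@^ @@^ %% @@^ @@^ %% @@^ @@^ %% @@^ @@^ %%.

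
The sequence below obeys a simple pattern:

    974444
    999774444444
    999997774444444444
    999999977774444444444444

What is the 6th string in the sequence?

999999999997777774444444444444444444

Each string has the form 9^{2n-1} 7^{n} 4^{3n+1} (n = 1, 2, …).
At n = 6 the blocks have lengths 11, 6, 19.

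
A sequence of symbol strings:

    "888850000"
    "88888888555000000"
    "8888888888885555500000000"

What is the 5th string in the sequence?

Each string has the form 8^{4n} 5^{2n-1} 0^{2n+2} (n = 1, 2, …).
For term 5, n = 5, so the run lengths are 20, 9, 12.

88888888888888888888555555555000000000000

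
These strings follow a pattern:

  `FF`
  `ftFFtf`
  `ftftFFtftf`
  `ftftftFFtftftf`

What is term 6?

s(k+1) = ft·s(k)·tf, so each term gains ft as a prefix and tf as a suffix.
From ftftftFFtftftf, 2 further steps: ftftftFFtftftf → ftftftftFFtftftftf → (answer).

ftftftftftFFtftftftftf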